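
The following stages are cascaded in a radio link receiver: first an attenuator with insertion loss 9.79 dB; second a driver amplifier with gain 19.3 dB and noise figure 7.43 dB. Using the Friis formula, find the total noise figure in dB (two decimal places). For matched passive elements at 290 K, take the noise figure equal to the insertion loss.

Convert to linear (a loss of L dB is a gain of −L dB): F_i = 10^(NF_i/10), G_i = 10^(G_i,dB/10)
  Stage 1: F_1 = 10^(9.79/10) = 9.528, G_1 = 10^(−9.79/10) = 0.1050
  Stage 2: F_2 = 10^(7.43/10) = 5.534, G_2 = 10^(19.3/10) = 85.11
Friis cascade:
  F = 9.528 + (5.534 − 1)/0.1050 = 52.72
NF = 10 log₁₀(52.72) = 17.22 dB

17.22 dB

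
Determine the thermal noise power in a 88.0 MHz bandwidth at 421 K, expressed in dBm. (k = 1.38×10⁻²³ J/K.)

P_n = kTB = 1.38×10⁻²³ × 421 × 8.80×10⁷ = 5.11×10⁻¹³ W
In dBm: 10 log₁₀(5.11×10⁻¹³ / 10⁻³) = −92.9 dBm

−92.9 dBm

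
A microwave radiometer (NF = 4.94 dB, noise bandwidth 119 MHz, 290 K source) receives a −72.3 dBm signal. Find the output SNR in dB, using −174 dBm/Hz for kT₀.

Noise floor: N = −174 + 10 log₁₀(B) + NF
10 log₁₀(1.19×10⁸) = 80.76 dB
N = −174 + 80.76 + 4.94 = −88.30 dBm
SNR = P_sig − N = −72.3 − (−88.30) = 16.00 dB → 16.0 dB

16.0 dB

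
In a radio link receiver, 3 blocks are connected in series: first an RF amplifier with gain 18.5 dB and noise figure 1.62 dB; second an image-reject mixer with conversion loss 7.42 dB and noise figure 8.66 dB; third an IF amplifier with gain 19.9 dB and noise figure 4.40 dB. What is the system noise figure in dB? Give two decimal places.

Convert to linear (a loss of L dB is a gain of −L dB): F_i = 10^(NF_i/10), G_i = 10^(G_i,dB/10)
  Stage 1: F_1 = 10^(1.62/10) = 1.452, G_1 = 10^(18.5/10) = 70.79
  Stage 2: F_2 = 10^(8.66/10) = 7.345, G_2 = 10^(−7.42/10) = 0.1811
  Stage 3: F_3 = 10^(4.40/10) = 2.754, G_3 = 10^(19.9/10) = 97.72
Friis cascade:
  F = 1.452 + (7.345 − 1)/70.79 + (2.754 − 1)/12.82 = 1.679
NF = 10 log₁₀(1.679) = 2.25 dB

2.25 dB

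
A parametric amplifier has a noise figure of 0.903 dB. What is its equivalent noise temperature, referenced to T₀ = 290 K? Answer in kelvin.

67.0 K

F = 10^(0.903/10) = 1.23112
T_e = (F − 1)·T₀ = (1.23112 − 1) × 290 = 67.0 K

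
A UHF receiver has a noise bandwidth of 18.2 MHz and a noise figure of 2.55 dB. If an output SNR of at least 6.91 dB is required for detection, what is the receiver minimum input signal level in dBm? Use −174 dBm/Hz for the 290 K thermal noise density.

−91.9 dBm

Sensitivity = −174 + 10 log₁₀(B) + NF + SNR_min
= −174 + 72.6 + 2.55 + 6.91
= −91.94 dBm → −91.9 dBm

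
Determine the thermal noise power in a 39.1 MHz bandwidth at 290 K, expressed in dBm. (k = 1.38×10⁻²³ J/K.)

P_n = kTB = 1.38×10⁻²³ × 290 × 3.91×10⁷ = 1.56×10⁻¹³ W
In dBm: 10 log₁₀(1.56×10⁻¹³ / 10⁻³) = −98.1 dBm

−98.1 dBm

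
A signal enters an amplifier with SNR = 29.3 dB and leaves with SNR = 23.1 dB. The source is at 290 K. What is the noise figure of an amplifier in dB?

NF (dB) = SNR_in(dB) − SNR_out(dB) when the source is at T₀
NF = 29.3 − 23.1 = 6.2 dB

6.2 dB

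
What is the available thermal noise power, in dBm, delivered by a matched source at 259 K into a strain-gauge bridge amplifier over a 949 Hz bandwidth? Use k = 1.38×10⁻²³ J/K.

−144.7 dBm

P_n = kTB = 1.38×10⁻²³ × 259 × 9.49×10² = 3.39×10⁻¹⁸ W
In dBm: 10 log₁₀(3.39×10⁻¹⁸ / 10⁻³) = −144.7 dBm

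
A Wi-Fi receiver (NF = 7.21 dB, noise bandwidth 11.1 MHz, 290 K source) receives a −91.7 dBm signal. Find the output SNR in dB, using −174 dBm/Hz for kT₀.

Noise floor: N = −174 + 10 log₁₀(B) + NF
10 log₁₀(1.11×10⁷) = 70.45 dB
N = −174 + 70.45 + 7.21 = −96.34 dBm
SNR = P_sig − N = −91.7 − (−96.34) = 4.64 dB → 4.6 dB

4.6 dB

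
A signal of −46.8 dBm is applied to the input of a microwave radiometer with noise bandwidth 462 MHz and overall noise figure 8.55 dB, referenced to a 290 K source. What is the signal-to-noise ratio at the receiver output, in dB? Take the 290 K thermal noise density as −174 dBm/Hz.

Noise floor: N = −174 + 10 log₁₀(B) + NF
10 log₁₀(4.62×10⁸) = 86.65 dB
N = −174 + 86.65 + 8.55 = −78.80 dBm
SNR = P_sig − N = −46.8 − (−78.80) = 32.00 dB → 32.0 dB

32.0 dB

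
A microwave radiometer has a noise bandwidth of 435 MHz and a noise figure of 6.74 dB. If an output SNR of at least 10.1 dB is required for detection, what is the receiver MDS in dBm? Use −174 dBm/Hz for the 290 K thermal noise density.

Sensitivity = −174 + 10 log₁₀(B) + NF + SNR_min
= −174 + 86.38 + 6.74 + 10.1
= −70.78 dBm → −70.8 dBm

−70.8 dBm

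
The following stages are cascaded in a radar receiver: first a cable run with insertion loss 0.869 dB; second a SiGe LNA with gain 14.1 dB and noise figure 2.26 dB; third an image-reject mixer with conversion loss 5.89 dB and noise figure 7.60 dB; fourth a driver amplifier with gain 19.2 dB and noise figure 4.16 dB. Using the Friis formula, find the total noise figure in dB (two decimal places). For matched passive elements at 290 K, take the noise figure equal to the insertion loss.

4.11 dB

Convert to linear (a loss of L dB is a gain of −L dB): F_i = 10^(NF_i/10), G_i = 10^(G_i,dB/10)
  Stage 1: F_1 = 10^(0.869/10) = 1.222, G_1 = 10^(−0.869/10) = 0.8187
  Stage 2: F_2 = 10^(2.26/10) = 1.683, G_2 = 10^(14.1/10) = 25.70
  Stage 3: F_3 = 10^(7.60/10) = 5.754, G_3 = 10^(−5.89/10) = 0.2576
  Stage 4: F_4 = 10^(4.16/10) = 2.606, G_4 = 10^(19.2/10) = 83.18
Friis cascade:
  F = 1.222 + (1.683 − 1)/0.8187 + (5.754 − 1)/21.04 + (2.606 − 1)/5.421 = 2.578
NF = 10 log₁₀(2.578) = 4.11 dB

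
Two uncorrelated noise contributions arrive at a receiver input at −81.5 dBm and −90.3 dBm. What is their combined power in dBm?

Convert to linear, add, convert back:
P₁ = 7.08×10⁻¹² W, P₂ = 9.33×10⁻¹³ W
P_tot = 8.01×10⁻¹² W → 10 log₁₀(P_tot / 10⁻³) = −81.0 dBm

−81.0 dBm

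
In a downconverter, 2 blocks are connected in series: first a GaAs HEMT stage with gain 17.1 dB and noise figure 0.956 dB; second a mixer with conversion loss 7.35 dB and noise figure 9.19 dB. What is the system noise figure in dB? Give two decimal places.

Convert to linear (a loss of L dB is a gain of −L dB): F_i = 10^(NF_i/10), G_i = 10^(G_i,dB/10)
  Stage 1: F_1 = 10^(0.956/10) = 1.246, G_1 = 10^(17.1/10) = 51.29
  Stage 2: F_2 = 10^(9.19/10) = 8.299, G_2 = 10^(−7.35/10) = 0.1841
Friis cascade:
  F = 1.246 + (8.299 − 1)/51.29 = 1.389
NF = 10 log₁₀(1.389) = 1.43 dB

1.43 dB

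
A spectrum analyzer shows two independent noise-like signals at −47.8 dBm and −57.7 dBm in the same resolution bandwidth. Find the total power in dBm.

−47.4 dBm

Convert to linear, add, convert back:
P₁ = 1.66×10⁻⁸ W, P₂ = 1.70×10⁻⁹ W
P_tot = 1.83×10⁻⁸ W → 10 log₁₀(P_tot / 10⁻³) = −47.4 dBm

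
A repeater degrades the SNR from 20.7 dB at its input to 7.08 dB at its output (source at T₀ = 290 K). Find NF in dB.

13.62 dB

NF (dB) = SNR_in(dB) − SNR_out(dB) when the source is at T₀
NF = 20.7 − 7.08 = 13.62 dB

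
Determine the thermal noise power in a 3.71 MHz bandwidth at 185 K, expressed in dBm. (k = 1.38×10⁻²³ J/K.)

−110.2 dBm

P_n = kTB = 1.38×10⁻²³ × 185 × 3.71×10⁶ = 9.47×10⁻¹⁵ W
In dBm: 10 log₁₀(9.47×10⁻¹⁵ / 10⁻³) = −110.2 dBm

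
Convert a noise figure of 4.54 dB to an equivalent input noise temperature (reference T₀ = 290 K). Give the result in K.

F = 10^(4.54/10) = 2.84446
T_e = (F − 1)·T₀ = (2.84446 − 1) × 290 = 535 K

535 K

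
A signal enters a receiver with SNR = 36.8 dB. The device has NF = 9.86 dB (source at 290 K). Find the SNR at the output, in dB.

26.94 dB

By definition F = SNR_in/SNR_out, so in dB: SNR_out = SNR_in − NF
SNR_out = 36.8 − 9.86 = 26.94 dB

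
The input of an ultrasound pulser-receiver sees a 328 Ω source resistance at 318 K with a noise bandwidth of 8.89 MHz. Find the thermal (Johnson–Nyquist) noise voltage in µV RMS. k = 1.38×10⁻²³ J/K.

7.15 µV

V_n = √(4kTRB)
4kTRB = 4 × 1.38×10⁻²³ × 318 × 3.28×10² × 8.89×10⁶ = 5.12×10⁻¹¹ V²
V_n = √(5.12×10⁻¹¹) = 7.15×10⁻⁶ V = 7.15 µV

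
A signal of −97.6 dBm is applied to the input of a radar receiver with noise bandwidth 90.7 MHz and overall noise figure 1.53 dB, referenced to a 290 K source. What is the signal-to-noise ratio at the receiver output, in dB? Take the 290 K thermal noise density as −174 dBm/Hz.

Noise floor: N = −174 + 10 log₁₀(B) + NF
10 log₁₀(9.07×10⁷) = 79.58 dB
N = −174 + 79.58 + 1.53 = −92.89 dBm
SNR = P_sig − N = −97.6 − (−92.89) = −4.71 dB → −4.7 dB

−4.7 dB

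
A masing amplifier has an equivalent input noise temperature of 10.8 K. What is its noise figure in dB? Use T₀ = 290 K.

F = 1 + T_e/T₀ = 1 + 10.8/290 = 1.03724
NF = 10 log₁₀(1.03724) = 0.159 dB

0.159 dB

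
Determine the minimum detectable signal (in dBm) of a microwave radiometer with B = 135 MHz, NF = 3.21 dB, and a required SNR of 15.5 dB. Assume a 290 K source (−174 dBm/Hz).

Sensitivity = −174 + 10 log₁₀(B) + NF + SNR_min
= −174 + 81.3 + 3.21 + 15.5
= −73.99 dBm → −74.0 dBm

−74.0 dBm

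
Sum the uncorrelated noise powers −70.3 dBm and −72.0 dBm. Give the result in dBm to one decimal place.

−68.1 dBm

Convert to linear, add, convert back:
P₁ = 9.33×10⁻¹¹ W, P₂ = 6.31×10⁻¹¹ W
P_tot = 1.56×10⁻¹⁰ W → 10 log₁₀(P_tot / 10⁻³) = −68.1 dBm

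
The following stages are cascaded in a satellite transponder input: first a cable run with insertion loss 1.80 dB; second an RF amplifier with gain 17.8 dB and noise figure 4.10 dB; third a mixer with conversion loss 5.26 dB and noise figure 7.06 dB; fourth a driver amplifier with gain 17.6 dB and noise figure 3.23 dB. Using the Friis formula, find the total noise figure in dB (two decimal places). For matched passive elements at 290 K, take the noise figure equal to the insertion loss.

6.11 dB

Convert to linear (a loss of L dB is a gain of −L dB): F_i = 10^(NF_i/10), G_i = 10^(G_i,dB/10)
  Stage 1: F_1 = 10^(1.80/10) = 1.514, G_1 = 10^(−1.80/10) = 0.6607
  Stage 2: F_2 = 10^(4.10/10) = 2.570, G_2 = 10^(17.8/10) = 60.26
  Stage 3: F_3 = 10^(7.06/10) = 5.082, G_3 = 10^(−5.26/10) = 0.2979
  Stage 4: F_4 = 10^(3.23/10) = 2.104, G_4 = 10^(17.6/10) = 57.54
Friis cascade:
  F = 1.514 + (2.570 − 1)/0.6607 + (5.082 − 1)/39.81 + (2.104 − 1)/11.86 = 4.086
NF = 10 log₁₀(4.086) = 6.11 dB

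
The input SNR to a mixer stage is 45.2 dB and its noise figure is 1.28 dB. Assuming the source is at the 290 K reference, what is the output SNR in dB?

43.92 dB

By definition F = SNR_in/SNR_out, so in dB: SNR_out = SNR_in − NF
SNR_out = 45.2 − 1.28 = 43.92 dB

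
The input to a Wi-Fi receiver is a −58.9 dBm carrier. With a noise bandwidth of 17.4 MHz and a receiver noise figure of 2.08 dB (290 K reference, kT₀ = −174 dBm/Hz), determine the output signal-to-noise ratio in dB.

40.6 dB

Noise floor: N = −174 + 10 log₁₀(B) + NF
10 log₁₀(1.74×10⁷) = 72.41 dB
N = −174 + 72.41 + 2.08 = −99.51 dBm
SNR = P_sig − N = −58.9 − (−99.51) = 40.61 dB → 40.6 dB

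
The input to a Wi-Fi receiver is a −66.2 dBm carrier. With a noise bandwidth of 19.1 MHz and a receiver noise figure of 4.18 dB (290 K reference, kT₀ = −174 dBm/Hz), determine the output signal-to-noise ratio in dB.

30.8 dB

Noise floor: N = −174 + 10 log₁₀(B) + NF
10 log₁₀(1.91×10⁷) = 72.81 dB
N = −174 + 72.81 + 4.18 = −97.01 dBm
SNR = P_sig − N = −66.2 − (−97.01) = 30.81 dB → 30.8 dB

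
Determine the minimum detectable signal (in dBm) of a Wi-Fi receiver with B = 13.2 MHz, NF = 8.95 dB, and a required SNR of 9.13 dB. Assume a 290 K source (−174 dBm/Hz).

−84.7 dBm

Sensitivity = −174 + 10 log₁₀(B) + NF + SNR_min
= −174 + 71.21 + 8.95 + 9.13
= −84.71 dBm → −84.7 dBm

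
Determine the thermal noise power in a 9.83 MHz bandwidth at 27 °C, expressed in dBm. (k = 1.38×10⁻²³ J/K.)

−103.9 dBm

T = 27 °C + 273.15 = 300.15 K
P_n = kTB = 1.38×10⁻²³ × 300.15 × 9.83×10⁶ = 4.07×10⁻¹⁴ W
In dBm: 10 log₁₀(4.07×10⁻¹⁴ / 10⁻³) = −103.9 dBm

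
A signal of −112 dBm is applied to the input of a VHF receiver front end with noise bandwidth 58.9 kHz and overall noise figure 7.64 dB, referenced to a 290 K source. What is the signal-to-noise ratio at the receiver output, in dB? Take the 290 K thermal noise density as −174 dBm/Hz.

Noise floor: N = −174 + 10 log₁₀(B) + NF
10 log₁₀(5.89×10⁴) = 47.7 dB
N = −174 + 47.7 + 7.64 = −118.66 dBm
SNR = P_sig − N = −112 − (−118.66) = 6.66 dB → 6.7 dB

6.7 dB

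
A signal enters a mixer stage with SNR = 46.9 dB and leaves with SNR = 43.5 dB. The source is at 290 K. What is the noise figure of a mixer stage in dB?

3.4 dB

NF (dB) = SNR_in(dB) − SNR_out(dB) when the source is at T₀
NF = 46.9 − 43.5 = 3.4 dB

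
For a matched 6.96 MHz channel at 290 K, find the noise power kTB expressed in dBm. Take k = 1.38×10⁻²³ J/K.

−105.6 dBm

P_n = kTB = 1.38×10⁻²³ × 290 × 6.96×10⁶ = 2.79×10⁻¹⁴ W
In dBm: 10 log₁₀(2.79×10⁻¹⁴ / 10⁻³) = −105.6 dBm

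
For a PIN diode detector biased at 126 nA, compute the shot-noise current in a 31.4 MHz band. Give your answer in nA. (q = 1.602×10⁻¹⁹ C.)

1.13 nA

I_n = √(2qI·B)
2qI·B = 2 × 1.602×10⁻¹⁹ × 1.26×10⁻⁷ × 3.14×10⁷ = 1.27×10⁻¹⁸ A²
I_n = √(1.27×10⁻¹⁸) = 1.13×10⁻⁹ A = 1.13 nA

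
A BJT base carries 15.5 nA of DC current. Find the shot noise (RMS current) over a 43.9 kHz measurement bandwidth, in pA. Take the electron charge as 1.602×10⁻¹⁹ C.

I_n = √(2qI·B)
2qI·B = 2 × 1.602×10⁻¹⁹ × 1.55×10⁻⁸ × 4.39×10⁴ = 2.18×10⁻²² A²
I_n = √(2.18×10⁻²²) = 1.48×10⁻¹¹ A = 14.8 pA

14.8 pA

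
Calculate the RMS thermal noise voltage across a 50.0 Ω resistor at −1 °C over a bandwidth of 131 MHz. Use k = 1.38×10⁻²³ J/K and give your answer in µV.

T = −1 °C + 273.15 = 272.15 K
V_n = √(4kTRB)
4kTRB = 4 × 1.38×10⁻²³ × 272.15 × 5.00×10¹ × 1.31×10⁸ = 9.84×10⁻¹¹ V²
V_n = √(9.84×10⁻¹¹) = 9.92×10⁻⁶ V = 9.92 µV

9.92 µV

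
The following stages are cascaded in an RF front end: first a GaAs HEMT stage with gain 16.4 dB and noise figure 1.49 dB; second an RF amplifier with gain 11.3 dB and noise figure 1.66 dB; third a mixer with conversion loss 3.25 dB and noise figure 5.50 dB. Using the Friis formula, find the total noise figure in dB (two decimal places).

Convert to linear (a loss of L dB is a gain of −L dB): F_i = 10^(NF_i/10), G_i = 10^(G_i,dB/10)
  Stage 1: F_1 = 10^(1.49/10) = 1.409, G_1 = 10^(16.4/10) = 43.65
  Stage 2: F_2 = 10^(1.66/10) = 1.466, G_2 = 10^(11.3/10) = 13.49
  Stage 3: F_3 = 10^(5.50/10) = 3.548, G_3 = 10^(−3.25/10) = 0.4732
Friis cascade:
  F = 1.409 + (1.466 − 1)/43.65 + (3.548 − 1)/588.8 = 1.424
NF = 10 log₁₀(1.424) = 1.54 dB

1.54 dB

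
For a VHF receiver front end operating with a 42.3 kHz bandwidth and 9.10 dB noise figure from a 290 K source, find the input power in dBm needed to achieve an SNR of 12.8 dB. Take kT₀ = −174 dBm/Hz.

Sensitivity = −174 + 10 log₁₀(B) + NF + SNR_min
= −174 + 46.26 + 9.10 + 12.8
= −105.84 dBm → −105.8 dBm

−105.8 dBm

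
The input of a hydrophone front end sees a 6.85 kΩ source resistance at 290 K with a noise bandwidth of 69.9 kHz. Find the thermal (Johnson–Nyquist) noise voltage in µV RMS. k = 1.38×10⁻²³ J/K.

V_n = √(4kTRB)
4kTRB = 4 × 1.38×10⁻²³ × 290 × 6.85×10³ × 6.99×10⁴ = 7.66×10⁻¹² V²
V_n = √(7.66×10⁻¹²) = 2.77×10⁻⁶ V = 2.77 µV

2.77 µV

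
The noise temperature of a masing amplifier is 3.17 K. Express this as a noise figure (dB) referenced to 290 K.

F = 1 + T_e/T₀ = 1 + 3.17/290 = 1.01093
NF = 10 log₁₀(1.01093) = 0.047 dB

0.047 dB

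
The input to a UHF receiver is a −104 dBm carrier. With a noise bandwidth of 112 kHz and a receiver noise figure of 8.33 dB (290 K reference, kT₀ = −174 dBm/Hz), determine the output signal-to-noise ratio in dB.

Noise floor: N = −174 + 10 log₁₀(B) + NF
10 log₁₀(1.12×10⁵) = 50.49 dB
N = −174 + 50.49 + 8.33 = −115.18 dBm
SNR = P_sig − N = −104 − (−115.18) = 11.18 dB → 11.2 dB

11.2 dB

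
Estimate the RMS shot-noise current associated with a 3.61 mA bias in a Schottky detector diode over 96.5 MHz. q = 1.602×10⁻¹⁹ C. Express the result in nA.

334 nA

I_n = √(2qI·B)
2qI·B = 2 × 1.602×10⁻¹⁹ × 3.61×10⁻³ × 9.65×10⁷ = 1.12×10⁻¹³ A²
I_n = √(1.12×10⁻¹³) = 3.34×10⁻⁷ A = 334 nA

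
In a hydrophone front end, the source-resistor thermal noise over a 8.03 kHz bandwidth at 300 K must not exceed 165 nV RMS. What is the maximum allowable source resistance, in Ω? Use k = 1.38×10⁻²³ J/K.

Johnson–Nyquist: V_n = √(4kTRB) ⇒ R = V_n² / (4kTB)
4kTB = 4 × 1.38×10⁻²³ × 300 × 8.03×10³ = 1.33×10⁻¹⁶
R = (1.65×10⁻⁷)² / 1.33×10⁻¹⁶ = 2.05×10² Ω = 205 Ω

205 Ω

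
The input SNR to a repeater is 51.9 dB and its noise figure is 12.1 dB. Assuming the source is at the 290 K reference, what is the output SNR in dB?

39.8 dB

By definition F = SNR_in/SNR_out, so in dB: SNR_out = SNR_in − NF
SNR_out = 51.9 − 12.1 = 39.8 dB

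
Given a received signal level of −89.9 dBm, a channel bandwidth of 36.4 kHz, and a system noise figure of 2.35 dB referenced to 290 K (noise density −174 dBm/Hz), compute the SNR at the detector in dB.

36.1 dB

Noise floor: N = −174 + 10 log₁₀(B) + NF
10 log₁₀(3.64×10⁴) = 45.61 dB
N = −174 + 45.61 + 2.35 = −126.04 dBm
SNR = P_sig − N = −89.9 − (−126.04) = 36.14 dB → 36.1 dB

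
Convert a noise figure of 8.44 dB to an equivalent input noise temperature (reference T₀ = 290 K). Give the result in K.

F = 10^(8.44/10) = 6.98232
T_e = (F − 1)·T₀ = (6.98232 − 1) × 290 = 1735 K

1735 K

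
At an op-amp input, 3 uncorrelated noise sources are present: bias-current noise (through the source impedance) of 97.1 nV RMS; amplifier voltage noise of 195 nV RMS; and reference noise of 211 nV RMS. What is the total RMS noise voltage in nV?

303 nV

Uncorrelated sources add in power (mean-square): V_tot = √(ΣV_i²)
V_tot = √[(9.71×10⁻⁸)² + (1.95×10⁻⁷)² + (2.11×10⁻⁷)²] = 3.03×10⁻⁷ V = 303 nV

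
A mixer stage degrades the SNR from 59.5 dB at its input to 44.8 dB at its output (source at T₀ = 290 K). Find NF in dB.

NF (dB) = SNR_in(dB) − SNR_out(dB) when the source is at T₀
NF = 59.5 − 44.8 = 14.7 dB

14.7 dB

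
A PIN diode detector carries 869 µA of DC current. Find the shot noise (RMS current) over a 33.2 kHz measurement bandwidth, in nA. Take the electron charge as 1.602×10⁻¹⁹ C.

3.04 nA

I_n = √(2qI·B)
2qI·B = 2 × 1.602×10⁻¹⁹ × 8.69×10⁻⁴ × 3.32×10⁴ = 9.24×10⁻¹⁸ A²
I_n = √(9.24×10⁻¹⁸) = 3.04×10⁻⁹ A = 3.04 nA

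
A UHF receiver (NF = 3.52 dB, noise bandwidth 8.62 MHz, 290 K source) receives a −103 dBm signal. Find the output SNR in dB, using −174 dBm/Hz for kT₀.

−1.9 dB

Noise floor: N = −174 + 10 log₁₀(B) + NF
10 log₁₀(8.62×10⁶) = 69.36 dB
N = −174 + 69.36 + 3.52 = −101.12 dBm
SNR = P_sig − N = −103 − (−101.12) = −1.88 dB → −1.9 dB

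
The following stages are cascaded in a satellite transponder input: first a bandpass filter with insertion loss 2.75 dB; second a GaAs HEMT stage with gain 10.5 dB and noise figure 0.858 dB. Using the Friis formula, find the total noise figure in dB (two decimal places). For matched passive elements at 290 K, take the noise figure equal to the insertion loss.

3.61 dB

Convert to linear (a loss of L dB is a gain of −L dB): F_i = 10^(NF_i/10), G_i = 10^(G_i,dB/10)
  Stage 1: F_1 = 10^(2.75/10) = 1.884, G_1 = 10^(−2.75/10) = 0.5309
  Stage 2: F_2 = 10^(0.858/10) = 1.218, G_2 = 10^(10.5/10) = 11.22
Friis cascade:
  F = 1.884 + (1.218 − 1)/0.5309 = 2.295
NF = 10 log₁₀(2.295) = 3.61 dB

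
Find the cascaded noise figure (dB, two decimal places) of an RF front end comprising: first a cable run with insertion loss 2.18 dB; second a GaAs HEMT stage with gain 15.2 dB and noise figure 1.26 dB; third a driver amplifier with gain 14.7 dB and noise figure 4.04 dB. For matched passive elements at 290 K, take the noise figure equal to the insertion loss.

3.59 dB

Convert to linear (a loss of L dB is a gain of −L dB): F_i = 10^(NF_i/10), G_i = 10^(G_i,dB/10)
  Stage 1: F_1 = 10^(2.18/10) = 1.652, G_1 = 10^(−2.18/10) = 0.6053
  Stage 2: F_2 = 10^(1.26/10) = 1.337, G_2 = 10^(15.2/10) = 33.11
  Stage 3: F_3 = 10^(4.04/10) = 2.535, G_3 = 10^(14.7/10) = 29.51
Friis cascade:
  F = 1.652 + (1.337 − 1)/0.6053 + (2.535 − 1)/20.04 = 2.285
NF = 10 log₁₀(2.285) = 3.59 dB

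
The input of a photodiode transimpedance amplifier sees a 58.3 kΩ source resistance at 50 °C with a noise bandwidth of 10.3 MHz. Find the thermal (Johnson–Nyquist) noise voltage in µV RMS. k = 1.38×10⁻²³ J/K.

103 µV

T = 50 °C + 273.15 = 323.15 K
V_n = √(4kTRB)
4kTRB = 4 × 1.38×10⁻²³ × 323.15 × 5.83×10⁴ × 1.03×10⁷ = 1.07×10⁻⁸ V²
V_n = √(1.07×10⁻⁸) = 1.03×10⁻⁴ V = 103 µV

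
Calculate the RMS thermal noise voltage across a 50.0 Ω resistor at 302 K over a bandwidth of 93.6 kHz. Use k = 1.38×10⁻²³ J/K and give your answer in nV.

279 nV

V_n = √(4kTRB)
4kTRB = 4 × 1.38×10⁻²³ × 302 × 5.00×10¹ × 9.36×10⁴ = 7.80×10⁻¹⁴ V²
V_n = √(7.80×10⁻¹⁴) = 2.79×10⁻⁷ V = 279 nV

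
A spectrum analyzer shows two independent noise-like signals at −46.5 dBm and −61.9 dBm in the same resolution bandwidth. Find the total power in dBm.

−46.4 dBm

Convert to linear, add, convert back:
P₁ = 2.24×10⁻⁸ W, P₂ = 6.46×10⁻¹⁰ W
P_tot = 2.30×10⁻⁸ W → 10 log₁₀(P_tot / 10⁻³) = −46.4 dBm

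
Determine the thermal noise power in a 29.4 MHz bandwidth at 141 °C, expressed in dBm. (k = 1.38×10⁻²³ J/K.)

T = 141 °C + 273.15 = 414.15 K
P_n = kTB = 1.38×10⁻²³ × 414.15 × 2.94×10⁷ = 1.68×10⁻¹³ W
In dBm: 10 log₁₀(1.68×10⁻¹³ / 10⁻³) = −97.7 dBm

−97.7 dBm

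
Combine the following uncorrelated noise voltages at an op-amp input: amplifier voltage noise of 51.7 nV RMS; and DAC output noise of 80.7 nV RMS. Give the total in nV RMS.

95.8 nV

Uncorrelated sources add in power (mean-square): V_tot = √(ΣV_i²)
V_tot = √[(5.17×10⁻⁸)² + (8.07×10⁻⁸)²] = 9.58×10⁻⁸ V = 95.8 nV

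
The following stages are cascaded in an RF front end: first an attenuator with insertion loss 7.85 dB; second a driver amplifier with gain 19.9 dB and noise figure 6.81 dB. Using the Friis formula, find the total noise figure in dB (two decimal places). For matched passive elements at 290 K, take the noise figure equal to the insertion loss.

14.66 dB

Convert to linear (a loss of L dB is a gain of −L dB): F_i = 10^(NF_i/10), G_i = 10^(G_i,dB/10)
  Stage 1: F_1 = 10^(7.85/10) = 6.095, G_1 = 10^(−7.85/10) = 0.1641
  Stage 2: F_2 = 10^(6.81/10) = 4.797, G_2 = 10^(19.9/10) = 97.72
Friis cascade:
  F = 6.095 + (4.797 − 1)/0.1641 = 29.24
NF = 10 log₁₀(29.24) = 14.66 dB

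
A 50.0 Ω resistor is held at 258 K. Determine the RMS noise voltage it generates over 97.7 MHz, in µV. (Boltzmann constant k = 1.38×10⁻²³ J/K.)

V_n = √(4kTRB)
4kTRB = 4 × 1.38×10⁻²³ × 258 × 5.00×10¹ × 9.77×10⁷ = 6.96×10⁻¹¹ V²
V_n = √(6.96×10⁻¹¹) = 8.34×10⁻⁶ V = 8.34 µV

8.34 µV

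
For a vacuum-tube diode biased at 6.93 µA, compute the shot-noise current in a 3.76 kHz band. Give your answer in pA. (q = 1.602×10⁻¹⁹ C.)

I_n = √(2qI·B)
2qI·B = 2 × 1.602×10⁻¹⁹ × 6.93×10⁻⁶ × 3.76×10³ = 8.35×10⁻²¹ A²
I_n = √(8.35×10⁻²¹) = 9.14×10⁻¹¹ A = 91.4 pA

91.4 pA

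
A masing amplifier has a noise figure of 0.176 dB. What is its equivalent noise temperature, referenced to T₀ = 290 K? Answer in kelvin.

F = 10^(0.176/10) = 1.04136
T_e = (F − 1)·T₀ = (1.04136 − 1) × 290 = 12.0 K

12.0 K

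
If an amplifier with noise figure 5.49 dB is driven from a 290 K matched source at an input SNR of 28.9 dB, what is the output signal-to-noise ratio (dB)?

23.41 dB

By definition F = SNR_in/SNR_out, so in dB: SNR_out = SNR_in − NF
SNR_out = 28.9 − 5.49 = 23.41 dB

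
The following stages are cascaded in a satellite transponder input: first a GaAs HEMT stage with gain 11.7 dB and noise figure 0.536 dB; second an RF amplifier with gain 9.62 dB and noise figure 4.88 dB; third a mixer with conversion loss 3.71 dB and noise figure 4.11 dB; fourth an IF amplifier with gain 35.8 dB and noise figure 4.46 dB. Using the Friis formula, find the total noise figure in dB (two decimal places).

1.19 dB

Convert to linear (a loss of L dB is a gain of −L dB): F_i = 10^(NF_i/10), G_i = 10^(G_i,dB/10)
  Stage 1: F_1 = 10^(0.536/10) = 1.131, G_1 = 10^(11.7/10) = 14.79
  Stage 2: F_2 = 10^(4.88/10) = 3.076, G_2 = 10^(9.62/10) = 9.162
  Stage 3: F_3 = 10^(4.11/10) = 2.576, G_3 = 10^(−3.71/10) = 0.4256
  Stage 4: F_4 = 10^(4.46/10) = 2.793, G_4 = 10^(35.8/10) = 3802
Friis cascade:
  F = 1.131 + (3.076 − 1)/14.79 + (2.576 − 1)/135.5 + (2.793 − 1)/57.68 = 1.314
NF = 10 log₁₀(1.314) = 1.19 dB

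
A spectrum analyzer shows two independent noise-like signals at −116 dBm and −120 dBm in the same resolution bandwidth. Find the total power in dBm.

−114.5 dBm

Convert to linear, add, convert back:
P₁ = 2.51×10⁻¹⁵ W, P₂ = 1.00×10⁻¹⁵ W
P_tot = 3.51×10⁻¹⁵ W → 10 log₁₀(P_tot / 10⁻³) = −114.5 dBm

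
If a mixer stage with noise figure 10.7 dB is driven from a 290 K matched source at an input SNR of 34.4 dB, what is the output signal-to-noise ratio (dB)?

23.7 dB

By definition F = SNR_in/SNR_out, so in dB: SNR_out = SNR_in − NF
SNR_out = 34.4 − 10.7 = 23.7 dB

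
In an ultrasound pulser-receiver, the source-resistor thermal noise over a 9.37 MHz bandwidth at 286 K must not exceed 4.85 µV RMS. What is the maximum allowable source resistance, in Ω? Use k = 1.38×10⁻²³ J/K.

159 Ω

Johnson–Nyquist: V_n = √(4kTRB) ⇒ R = V_n² / (4kTB)
4kTB = 4 × 1.38×10⁻²³ × 286 × 9.37×10⁶ = 1.48×10⁻¹³
R = (4.85×10⁻⁶)² / 1.48×10⁻¹³ = 1.59×10² Ω = 159 Ω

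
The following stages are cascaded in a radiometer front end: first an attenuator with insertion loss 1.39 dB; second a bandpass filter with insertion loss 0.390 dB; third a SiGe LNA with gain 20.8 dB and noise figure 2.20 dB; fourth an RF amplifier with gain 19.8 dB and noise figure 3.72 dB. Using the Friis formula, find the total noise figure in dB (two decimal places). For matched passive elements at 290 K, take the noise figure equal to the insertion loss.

Convert to linear (a loss of L dB is a gain of −L dB): F_i = 10^(NF_i/10), G_i = 10^(G_i,dB/10)
  Stage 1: F_1 = 10^(1.39/10) = 1.377, G_1 = 10^(−1.39/10) = 0.7261
  Stage 2: F_2 = 10^(0.390/10) = 1.094, G_2 = 10^(−0.390/10) = 0.9141
  Stage 3: F_3 = 10^(2.20/10) = 1.660, G_3 = 10^(20.8/10) = 120.2
  Stage 4: F_4 = 10^(3.72/10) = 2.355, G_4 = 10^(19.8/10) = 95.50
Friis cascade:
  F = 1.377 + (1.094 − 1)/0.7261 + (1.660 − 1)/0.6637 + (2.355 − 1)/79.80 = 2.517
NF = 10 log₁₀(2.517) = 4.01 dB

4.01 dB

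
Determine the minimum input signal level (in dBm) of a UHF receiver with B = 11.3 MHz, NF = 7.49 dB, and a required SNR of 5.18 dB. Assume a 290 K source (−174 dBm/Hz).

Sensitivity = −174 + 10 log₁₀(B) + NF + SNR_min
= −174 + 70.53 + 7.49 + 5.18
= −90.80 dBm → −90.8 dBm

−90.8 dBm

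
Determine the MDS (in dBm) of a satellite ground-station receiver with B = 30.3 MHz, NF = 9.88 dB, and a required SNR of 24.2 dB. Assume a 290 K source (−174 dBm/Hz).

−65.1 dBm

Sensitivity = −174 + 10 log₁₀(B) + NF + SNR_min
= −174 + 74.81 + 9.88 + 24.2
= −65.11 dBm → −65.1 dBm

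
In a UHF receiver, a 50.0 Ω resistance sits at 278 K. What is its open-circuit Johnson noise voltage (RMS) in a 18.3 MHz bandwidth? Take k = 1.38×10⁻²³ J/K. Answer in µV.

3.75 µV

V_n = √(4kTRB)
4kTRB = 4 × 1.38×10⁻²³ × 278 × 5.00×10¹ × 1.83×10⁷ = 1.40×10⁻¹¹ V²
V_n = √(1.40×10⁻¹¹) = 3.75×10⁻⁶ V = 3.75 µV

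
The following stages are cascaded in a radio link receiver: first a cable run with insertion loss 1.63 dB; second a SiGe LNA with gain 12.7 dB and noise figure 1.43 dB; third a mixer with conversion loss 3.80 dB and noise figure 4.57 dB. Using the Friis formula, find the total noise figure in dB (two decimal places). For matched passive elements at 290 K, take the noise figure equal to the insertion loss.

3.36 dB

Convert to linear (a loss of L dB is a gain of −L dB): F_i = 10^(NF_i/10), G_i = 10^(G_i,dB/10)
  Stage 1: F_1 = 10^(1.63/10) = 1.455, G_1 = 10^(−1.63/10) = 0.6871
  Stage 2: F_2 = 10^(1.43/10) = 1.390, G_2 = 10^(12.7/10) = 18.62
  Stage 3: F_3 = 10^(4.57/10) = 2.864, G_3 = 10^(−3.80/10) = 0.4169
Friis cascade:
  F = 1.455 + (1.390 − 1)/0.6871 + (2.864 − 1)/12.79 = 2.169
NF = 10 log₁₀(2.169) = 3.36 dB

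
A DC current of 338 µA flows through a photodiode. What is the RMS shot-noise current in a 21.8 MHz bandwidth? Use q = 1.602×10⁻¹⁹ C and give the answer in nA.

48.6 nA

I_n = √(2qI·B)
2qI·B = 2 × 1.602×10⁻¹⁹ × 3.38×10⁻⁴ × 2.18×10⁷ = 2.36×10⁻¹⁵ A²
I_n = √(2.36×10⁻¹⁵) = 4.86×10⁻⁸ A = 48.6 nA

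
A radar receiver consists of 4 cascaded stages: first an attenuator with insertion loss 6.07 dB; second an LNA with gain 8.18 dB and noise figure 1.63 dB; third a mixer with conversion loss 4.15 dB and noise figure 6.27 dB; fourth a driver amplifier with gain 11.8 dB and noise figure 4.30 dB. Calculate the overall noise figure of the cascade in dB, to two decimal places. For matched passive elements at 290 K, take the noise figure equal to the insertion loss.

10.25 dB

Convert to linear (a loss of L dB is a gain of −L dB): F_i = 10^(NF_i/10), G_i = 10^(G_i,dB/10)
  Stage 1: F_1 = 10^(6.07/10) = 4.046, G_1 = 10^(−6.07/10) = 0.2472
  Stage 2: F_2 = 10^(1.63/10) = 1.455, G_2 = 10^(8.18/10) = 6.577
  Stage 3: F_3 = 10^(6.27/10) = 4.236, G_3 = 10^(−4.15/10) = 0.3846
  Stage 4: F_4 = 10^(4.30/10) = 2.692, G_4 = 10^(11.8/10) = 15.14
Friis cascade:
  F = 4.046 + (1.455 − 1)/0.2472 + (4.236 − 1)/1.626 + (2.692 − 1)/0.6252 = 10.59
NF = 10 log₁₀(10.59) = 10.25 dB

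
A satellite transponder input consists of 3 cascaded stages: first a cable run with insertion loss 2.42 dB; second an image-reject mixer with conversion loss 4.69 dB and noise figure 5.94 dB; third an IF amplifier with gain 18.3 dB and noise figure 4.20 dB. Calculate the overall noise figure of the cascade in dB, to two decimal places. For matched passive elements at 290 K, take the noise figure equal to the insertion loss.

11.83 dB

Convert to linear (a loss of L dB is a gain of −L dB): F_i = 10^(NF_i/10), G_i = 10^(G_i,dB/10)
  Stage 1: F_1 = 10^(2.42/10) = 1.746, G_1 = 10^(−2.42/10) = 0.5728
  Stage 2: F_2 = 10^(5.94/10) = 3.926, G_2 = 10^(−4.69/10) = 0.3396
  Stage 3: F_3 = 10^(4.20/10) = 2.630, G_3 = 10^(18.3/10) = 67.61
Friis cascade:
  F = 1.746 + (3.926 − 1)/0.5728 + (2.630 − 1)/0.1945 = 15.24
NF = 10 log₁₀(15.24) = 11.83 dB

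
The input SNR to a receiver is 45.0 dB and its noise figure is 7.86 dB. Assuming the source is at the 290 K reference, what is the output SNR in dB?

By definition F = SNR_in/SNR_out, so in dB: SNR_out = SNR_in − NF
SNR_out = 45.0 − 7.86 = 37.14 dB

37.14 dB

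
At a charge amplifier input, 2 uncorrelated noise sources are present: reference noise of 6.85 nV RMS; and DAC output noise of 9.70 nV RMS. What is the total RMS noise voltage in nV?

11.9 nV

Uncorrelated sources add in power (mean-square): V_tot = √(ΣV_i²)
V_tot = √[(6.85×10⁻⁹)² + (9.70×10⁻⁹)²] = 1.19×10⁻⁸ V = 11.9 nV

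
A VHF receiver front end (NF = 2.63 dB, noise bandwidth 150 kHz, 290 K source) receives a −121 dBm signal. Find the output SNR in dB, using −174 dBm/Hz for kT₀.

−1.4 dB

Noise floor: N = −174 + 10 log₁₀(B) + NF
10 log₁₀(1.50×10⁵) = 51.76 dB
N = −174 + 51.76 + 2.63 = −119.61 dBm
SNR = P_sig − N = −121 − (−119.61) = −1.39 dB → −1.4 dB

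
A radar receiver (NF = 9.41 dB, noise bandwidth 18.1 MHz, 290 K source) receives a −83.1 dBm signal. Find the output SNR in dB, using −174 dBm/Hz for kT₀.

Noise floor: N = −174 + 10 log₁₀(B) + NF
10 log₁₀(1.81×10⁷) = 72.58 dB
N = −174 + 72.58 + 9.41 = −92.01 dBm
SNR = P_sig − N = −83.1 − (−92.01) = 8.91 dB → 8.9 dB

8.9 dB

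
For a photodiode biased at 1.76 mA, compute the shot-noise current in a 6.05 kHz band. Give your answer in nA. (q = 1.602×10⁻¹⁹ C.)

1.85 nA

I_n = √(2qI·B)
2qI·B = 2 × 1.602×10⁻¹⁹ × 1.76×10⁻³ × 6.05×10³ = 3.41×10⁻¹⁸ A²
I_n = √(3.41×10⁻¹⁸) = 1.85×10⁻⁹ A = 1.85 nA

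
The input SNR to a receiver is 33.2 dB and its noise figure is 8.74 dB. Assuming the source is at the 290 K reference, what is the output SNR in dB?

24.46 dB

By definition F = SNR_in/SNR_out, so in dB: SNR_out = SNR_in − NF
SNR_out = 33.2 − 8.74 = 24.46 dB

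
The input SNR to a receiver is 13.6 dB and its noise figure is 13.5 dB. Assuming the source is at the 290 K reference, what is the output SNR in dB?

0.1 dB

By definition F = SNR_in/SNR_out, so in dB: SNR_out = SNR_in − NF
SNR_out = 13.6 − 13.5 = 0.1 dB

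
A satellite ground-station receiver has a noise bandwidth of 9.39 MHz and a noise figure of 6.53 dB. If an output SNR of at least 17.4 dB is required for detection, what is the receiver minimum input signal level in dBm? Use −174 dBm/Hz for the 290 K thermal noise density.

−80.3 dBm

Sensitivity = −174 + 10 log₁₀(B) + NF + SNR_min
= −174 + 69.73 + 6.53 + 17.4
= −80.34 dBm → −80.3 dBm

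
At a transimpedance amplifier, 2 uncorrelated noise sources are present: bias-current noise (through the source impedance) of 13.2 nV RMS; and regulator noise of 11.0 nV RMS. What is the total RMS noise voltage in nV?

17.2 nV

Uncorrelated sources add in power (mean-square): V_tot = √(ΣV_i²)
V_tot = √[(1.32×10⁻⁸)² + (1.10×10⁻⁸)²] = 1.72×10⁻⁸ V = 17.2 nV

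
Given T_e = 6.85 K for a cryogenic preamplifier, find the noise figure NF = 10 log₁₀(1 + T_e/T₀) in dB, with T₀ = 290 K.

0.101 dB

F = 1 + T_e/T₀ = 1 + 6.85/290 = 1.02362
NF = 10 log₁₀(1.02362) = 0.101 dB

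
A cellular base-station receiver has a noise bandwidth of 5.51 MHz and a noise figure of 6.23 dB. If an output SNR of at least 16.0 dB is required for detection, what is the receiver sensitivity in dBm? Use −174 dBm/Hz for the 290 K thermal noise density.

−84.4 dBm

Sensitivity = −174 + 10 log₁₀(B) + NF + SNR_min
= −174 + 67.41 + 6.23 + 16.0
= −84.36 dBm → −84.4 dBm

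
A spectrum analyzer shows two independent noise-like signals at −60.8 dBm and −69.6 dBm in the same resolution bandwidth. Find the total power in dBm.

Convert to linear, add, convert back:
P₁ = 8.32×10⁻¹⁰ W, P₂ = 1.10×10⁻¹⁰ W
P_tot = 9.41×10⁻¹⁰ W → 10 log₁₀(P_tot / 10⁻³) = −60.3 dBm

−60.3 dBm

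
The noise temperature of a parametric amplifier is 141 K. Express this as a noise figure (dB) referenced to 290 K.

F = 1 + T_e/T₀ = 1 + 141/290 = 1.48621
NF = 10 log₁₀(1.48621) = 1.72 dB

1.72 dB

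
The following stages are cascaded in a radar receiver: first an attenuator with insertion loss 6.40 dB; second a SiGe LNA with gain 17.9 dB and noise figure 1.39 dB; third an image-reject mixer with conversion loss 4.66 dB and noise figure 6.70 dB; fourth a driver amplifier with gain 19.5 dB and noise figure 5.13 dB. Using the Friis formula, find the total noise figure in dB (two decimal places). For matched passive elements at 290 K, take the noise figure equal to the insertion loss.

Convert to linear (a loss of L dB is a gain of −L dB): F_i = 10^(NF_i/10), G_i = 10^(G_i,dB/10)
  Stage 1: F_1 = 10^(6.40/10) = 4.365, G_1 = 10^(−6.40/10) = 0.2291
  Stage 2: F_2 = 10^(1.39/10) = 1.377, G_2 = 10^(17.9/10) = 61.66
  Stage 3: F_3 = 10^(6.70/10) = 4.677, G_3 = 10^(−4.66/10) = 0.3420
  Stage 4: F_4 = 10^(5.13/10) = 3.258, G_4 = 10^(19.5/10) = 89.13
Friis cascade:
  F = 4.365 + (1.377 − 1)/0.2291 + (4.677 − 1)/14.13 + (3.258 − 1)/4.831 = 6.740
NF = 10 log₁₀(6.740) = 8.29 dB

8.29 dB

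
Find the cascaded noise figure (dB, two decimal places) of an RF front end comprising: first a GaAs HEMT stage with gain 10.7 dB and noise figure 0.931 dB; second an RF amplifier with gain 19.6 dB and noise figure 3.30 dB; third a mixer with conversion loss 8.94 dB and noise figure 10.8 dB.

Convert to linear (a loss of L dB is a gain of −L dB): F_i = 10^(NF_i/10), G_i = 10^(G_i,dB/10)
  Stage 1: F_1 = 10^(0.931/10) = 1.239, G_1 = 10^(10.7/10) = 11.75
  Stage 2: F_2 = 10^(3.30/10) = 2.138, G_2 = 10^(19.6/10) = 91.20
  Stage 3: F_3 = 10^(10.8/10) = 12.02, G_3 = 10^(−8.94/10) = 0.1276
Friis cascade:
  F = 1.239 + (2.138 − 1)/11.75 + (12.02 − 1)/1072 = 1.346
NF = 10 log₁₀(1.346) = 1.29 dB

1.29 dB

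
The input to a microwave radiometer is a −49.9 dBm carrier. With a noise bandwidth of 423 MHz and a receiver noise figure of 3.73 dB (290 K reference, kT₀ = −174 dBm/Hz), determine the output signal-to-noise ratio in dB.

Noise floor: N = −174 + 10 log₁₀(B) + NF
10 log₁₀(4.23×10⁸) = 86.26 dB
N = −174 + 86.26 + 3.73 = −84.01 dBm
SNR = P_sig − N = −49.9 − (−84.01) = 34.11 dB → 34.1 dB

34.1 dB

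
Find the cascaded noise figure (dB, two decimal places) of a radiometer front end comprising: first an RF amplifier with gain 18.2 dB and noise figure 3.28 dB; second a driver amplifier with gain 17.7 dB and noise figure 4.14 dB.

Convert to linear (a loss of L dB is a gain of −L dB): F_i = 10^(NF_i/10), G_i = 10^(G_i,dB/10)
  Stage 1: F_1 = 10^(3.28/10) = 2.128, G_1 = 10^(18.2/10) = 66.07
  Stage 2: F_2 = 10^(4.14/10) = 2.594, G_2 = 10^(17.7/10) = 58.88
Friis cascade:
  F = 2.128 + (2.594 − 1)/66.07 = 2.152
NF = 10 log₁₀(2.152) = 3.33 dB

3.33 dB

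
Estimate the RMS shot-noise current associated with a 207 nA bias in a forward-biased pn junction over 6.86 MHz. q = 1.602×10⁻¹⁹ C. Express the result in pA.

I_n = √(2qI·B)
2qI·B = 2 × 1.602×10⁻¹⁹ × 2.07×10⁻⁷ × 6.86×10⁶ = 4.55×10⁻¹⁹ A²
I_n = √(4.55×10⁻¹⁹) = 6.75×10⁻¹⁰ A = 675 pA

675 pA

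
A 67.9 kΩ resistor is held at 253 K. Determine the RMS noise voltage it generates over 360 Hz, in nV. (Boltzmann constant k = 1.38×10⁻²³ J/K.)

584 nV

V_n = √(4kTRB)
4kTRB = 4 × 1.38×10⁻²³ × 253 × 6.79×10⁴ × 3.60×10² = 3.41×10⁻¹³ V²
V_n = √(3.41×10⁻¹³) = 5.84×10⁻⁷ V = 584 nV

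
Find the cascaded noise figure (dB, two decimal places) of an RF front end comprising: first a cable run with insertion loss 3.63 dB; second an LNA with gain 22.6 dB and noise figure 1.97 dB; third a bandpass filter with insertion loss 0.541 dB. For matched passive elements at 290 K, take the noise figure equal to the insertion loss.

Convert to linear (a loss of L dB is a gain of −L dB): F_i = 10^(NF_i/10), G_i = 10^(G_i,dB/10)
  Stage 1: F_1 = 10^(3.63/10) = 2.307, G_1 = 10^(−3.63/10) = 0.4335
  Stage 2: F_2 = 10^(1.97/10) = 1.574, G_2 = 10^(22.6/10) = 182.0
  Stage 3: F_3 = 10^(0.541/10) = 1.133, G_3 = 10^(−0.541/10) = 0.8829
Friis cascade:
  F = 2.307 + (1.574 − 1)/0.4335 + (1.133 − 1)/78.89 = 3.632
NF = 10 log₁₀(3.632) = 5.60 dB

5.60 dB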